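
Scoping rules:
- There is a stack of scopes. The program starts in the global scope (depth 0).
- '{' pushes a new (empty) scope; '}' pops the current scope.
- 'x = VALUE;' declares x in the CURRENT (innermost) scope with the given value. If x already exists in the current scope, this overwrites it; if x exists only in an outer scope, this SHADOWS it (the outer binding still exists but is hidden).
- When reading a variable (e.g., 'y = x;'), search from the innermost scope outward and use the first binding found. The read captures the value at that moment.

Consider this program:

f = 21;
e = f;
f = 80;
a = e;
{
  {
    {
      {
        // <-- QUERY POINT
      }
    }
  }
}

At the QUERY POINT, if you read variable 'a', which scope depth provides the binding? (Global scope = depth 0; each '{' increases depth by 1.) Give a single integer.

Answer: 0

Derivation:
Step 1: declare f=21 at depth 0
Step 2: declare e=(read f)=21 at depth 0
Step 3: declare f=80 at depth 0
Step 4: declare a=(read e)=21 at depth 0
Step 5: enter scope (depth=1)
Step 6: enter scope (depth=2)
Step 7: enter scope (depth=3)
Step 8: enter scope (depth=4)
Visible at query point: a=21 e=21 f=80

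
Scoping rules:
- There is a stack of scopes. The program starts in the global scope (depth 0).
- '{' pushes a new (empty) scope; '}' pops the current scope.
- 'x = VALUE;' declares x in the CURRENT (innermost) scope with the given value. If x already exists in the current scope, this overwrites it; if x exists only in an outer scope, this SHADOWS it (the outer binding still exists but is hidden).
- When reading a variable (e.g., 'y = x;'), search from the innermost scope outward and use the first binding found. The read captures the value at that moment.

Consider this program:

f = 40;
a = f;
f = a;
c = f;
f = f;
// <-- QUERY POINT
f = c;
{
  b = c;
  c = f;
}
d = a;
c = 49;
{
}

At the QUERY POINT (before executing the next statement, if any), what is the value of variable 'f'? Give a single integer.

Step 1: declare f=40 at depth 0
Step 2: declare a=(read f)=40 at depth 0
Step 3: declare f=(read a)=40 at depth 0
Step 4: declare c=(read f)=40 at depth 0
Step 5: declare f=(read f)=40 at depth 0
Visible at query point: a=40 c=40 f=40

Answer: 40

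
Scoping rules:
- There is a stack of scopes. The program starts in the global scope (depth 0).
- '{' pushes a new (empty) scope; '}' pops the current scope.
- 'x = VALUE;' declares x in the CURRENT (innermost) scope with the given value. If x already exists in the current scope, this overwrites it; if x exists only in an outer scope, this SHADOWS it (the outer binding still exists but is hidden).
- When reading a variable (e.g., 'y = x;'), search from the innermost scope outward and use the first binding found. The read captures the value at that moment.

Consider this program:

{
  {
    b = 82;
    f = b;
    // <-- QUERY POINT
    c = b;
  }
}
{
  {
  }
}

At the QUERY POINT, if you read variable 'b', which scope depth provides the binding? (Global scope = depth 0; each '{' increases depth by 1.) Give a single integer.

Step 1: enter scope (depth=1)
Step 2: enter scope (depth=2)
Step 3: declare b=82 at depth 2
Step 4: declare f=(read b)=82 at depth 2
Visible at query point: b=82 f=82

Answer: 2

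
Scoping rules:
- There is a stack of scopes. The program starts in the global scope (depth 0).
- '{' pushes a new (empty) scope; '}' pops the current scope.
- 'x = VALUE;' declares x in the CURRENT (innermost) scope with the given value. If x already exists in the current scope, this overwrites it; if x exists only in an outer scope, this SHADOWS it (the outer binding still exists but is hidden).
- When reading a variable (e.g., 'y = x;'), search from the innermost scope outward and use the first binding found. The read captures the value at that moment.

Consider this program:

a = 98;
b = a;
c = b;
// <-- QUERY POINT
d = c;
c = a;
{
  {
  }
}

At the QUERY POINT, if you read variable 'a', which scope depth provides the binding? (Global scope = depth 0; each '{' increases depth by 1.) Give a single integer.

Step 1: declare a=98 at depth 0
Step 2: declare b=(read a)=98 at depth 0
Step 3: declare c=(read b)=98 at depth 0
Visible at query point: a=98 b=98 c=98

Answer: 0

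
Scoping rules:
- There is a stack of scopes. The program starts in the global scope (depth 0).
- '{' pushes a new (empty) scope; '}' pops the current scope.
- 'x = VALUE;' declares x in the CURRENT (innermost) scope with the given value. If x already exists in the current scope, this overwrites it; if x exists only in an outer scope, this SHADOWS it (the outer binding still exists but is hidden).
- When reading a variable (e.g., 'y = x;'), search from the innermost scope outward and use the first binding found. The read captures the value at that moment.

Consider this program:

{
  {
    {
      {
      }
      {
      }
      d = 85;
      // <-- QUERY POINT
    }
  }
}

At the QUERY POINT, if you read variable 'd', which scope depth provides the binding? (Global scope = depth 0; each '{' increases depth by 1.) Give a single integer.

Step 1: enter scope (depth=1)
Step 2: enter scope (depth=2)
Step 3: enter scope (depth=3)
Step 4: enter scope (depth=4)
Step 5: exit scope (depth=3)
Step 6: enter scope (depth=4)
Step 7: exit scope (depth=3)
Step 8: declare d=85 at depth 3
Visible at query point: d=85

Answer: 3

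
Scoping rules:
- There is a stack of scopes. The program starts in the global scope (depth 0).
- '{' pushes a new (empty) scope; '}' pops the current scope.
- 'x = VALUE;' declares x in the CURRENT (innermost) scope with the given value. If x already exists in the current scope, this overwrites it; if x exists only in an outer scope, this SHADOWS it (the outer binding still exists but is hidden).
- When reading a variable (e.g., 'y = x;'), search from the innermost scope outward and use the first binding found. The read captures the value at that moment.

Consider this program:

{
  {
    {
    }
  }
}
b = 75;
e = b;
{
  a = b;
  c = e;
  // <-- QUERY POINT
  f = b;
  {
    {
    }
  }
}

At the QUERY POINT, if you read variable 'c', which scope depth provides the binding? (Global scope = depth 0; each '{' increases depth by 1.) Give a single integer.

Step 1: enter scope (depth=1)
Step 2: enter scope (depth=2)
Step 3: enter scope (depth=3)
Step 4: exit scope (depth=2)
Step 5: exit scope (depth=1)
Step 6: exit scope (depth=0)
Step 7: declare b=75 at depth 0
Step 8: declare e=(read b)=75 at depth 0
Step 9: enter scope (depth=1)
Step 10: declare a=(read b)=75 at depth 1
Step 11: declare c=(read e)=75 at depth 1
Visible at query point: a=75 b=75 c=75 e=75

Answer: 1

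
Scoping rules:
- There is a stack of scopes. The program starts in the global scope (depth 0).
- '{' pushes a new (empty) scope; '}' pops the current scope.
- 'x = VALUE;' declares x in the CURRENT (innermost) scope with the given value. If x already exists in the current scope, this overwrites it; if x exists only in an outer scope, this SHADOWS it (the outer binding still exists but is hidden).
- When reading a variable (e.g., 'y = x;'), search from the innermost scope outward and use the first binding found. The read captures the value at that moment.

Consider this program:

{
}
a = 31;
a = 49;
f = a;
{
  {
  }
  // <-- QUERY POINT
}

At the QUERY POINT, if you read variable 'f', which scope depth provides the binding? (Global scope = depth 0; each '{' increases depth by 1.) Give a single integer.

Answer: 0

Derivation:
Step 1: enter scope (depth=1)
Step 2: exit scope (depth=0)
Step 3: declare a=31 at depth 0
Step 4: declare a=49 at depth 0
Step 5: declare f=(read a)=49 at depth 0
Step 6: enter scope (depth=1)
Step 7: enter scope (depth=2)
Step 8: exit scope (depth=1)
Visible at query point: a=49 f=49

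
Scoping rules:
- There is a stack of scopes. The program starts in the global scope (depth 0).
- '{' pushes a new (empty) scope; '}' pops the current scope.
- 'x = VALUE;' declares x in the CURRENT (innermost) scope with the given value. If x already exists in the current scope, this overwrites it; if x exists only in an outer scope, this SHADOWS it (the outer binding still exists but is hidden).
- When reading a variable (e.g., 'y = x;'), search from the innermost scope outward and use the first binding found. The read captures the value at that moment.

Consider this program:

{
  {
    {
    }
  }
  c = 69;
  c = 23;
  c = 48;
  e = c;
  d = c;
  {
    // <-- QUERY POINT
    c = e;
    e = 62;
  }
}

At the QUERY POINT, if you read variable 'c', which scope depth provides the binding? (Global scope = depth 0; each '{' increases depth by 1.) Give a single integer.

Answer: 1

Derivation:
Step 1: enter scope (depth=1)
Step 2: enter scope (depth=2)
Step 3: enter scope (depth=3)
Step 4: exit scope (depth=2)
Step 5: exit scope (depth=1)
Step 6: declare c=69 at depth 1
Step 7: declare c=23 at depth 1
Step 8: declare c=48 at depth 1
Step 9: declare e=(read c)=48 at depth 1
Step 10: declare d=(read c)=48 at depth 1
Step 11: enter scope (depth=2)
Visible at query point: c=48 d=48 e=48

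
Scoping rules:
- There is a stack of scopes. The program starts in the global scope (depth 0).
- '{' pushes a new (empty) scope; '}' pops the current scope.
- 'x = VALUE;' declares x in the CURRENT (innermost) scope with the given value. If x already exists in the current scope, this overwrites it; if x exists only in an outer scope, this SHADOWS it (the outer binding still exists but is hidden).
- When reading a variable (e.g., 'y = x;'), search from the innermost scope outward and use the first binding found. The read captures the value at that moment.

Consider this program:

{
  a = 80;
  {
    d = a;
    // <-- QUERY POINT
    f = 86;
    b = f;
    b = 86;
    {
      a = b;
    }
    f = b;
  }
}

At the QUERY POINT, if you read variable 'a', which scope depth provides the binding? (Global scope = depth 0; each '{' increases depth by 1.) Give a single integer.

Step 1: enter scope (depth=1)
Step 2: declare a=80 at depth 1
Step 3: enter scope (depth=2)
Step 4: declare d=(read a)=80 at depth 2
Visible at query point: a=80 d=80

Answer: 1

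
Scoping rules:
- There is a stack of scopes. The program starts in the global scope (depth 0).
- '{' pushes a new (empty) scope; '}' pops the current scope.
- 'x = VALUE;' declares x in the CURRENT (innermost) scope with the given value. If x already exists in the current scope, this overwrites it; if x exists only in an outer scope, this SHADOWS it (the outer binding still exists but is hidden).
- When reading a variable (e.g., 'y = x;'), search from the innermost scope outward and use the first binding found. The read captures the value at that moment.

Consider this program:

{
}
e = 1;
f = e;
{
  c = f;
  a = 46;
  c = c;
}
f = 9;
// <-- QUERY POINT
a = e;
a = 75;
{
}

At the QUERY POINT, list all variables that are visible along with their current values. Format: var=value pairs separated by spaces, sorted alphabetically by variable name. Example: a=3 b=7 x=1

Answer: e=1 f=9

Derivation:
Step 1: enter scope (depth=1)
Step 2: exit scope (depth=0)
Step 3: declare e=1 at depth 0
Step 4: declare f=(read e)=1 at depth 0
Step 5: enter scope (depth=1)
Step 6: declare c=(read f)=1 at depth 1
Step 7: declare a=46 at depth 1
Step 8: declare c=(read c)=1 at depth 1
Step 9: exit scope (depth=0)
Step 10: declare f=9 at depth 0
Visible at query point: e=1 f=9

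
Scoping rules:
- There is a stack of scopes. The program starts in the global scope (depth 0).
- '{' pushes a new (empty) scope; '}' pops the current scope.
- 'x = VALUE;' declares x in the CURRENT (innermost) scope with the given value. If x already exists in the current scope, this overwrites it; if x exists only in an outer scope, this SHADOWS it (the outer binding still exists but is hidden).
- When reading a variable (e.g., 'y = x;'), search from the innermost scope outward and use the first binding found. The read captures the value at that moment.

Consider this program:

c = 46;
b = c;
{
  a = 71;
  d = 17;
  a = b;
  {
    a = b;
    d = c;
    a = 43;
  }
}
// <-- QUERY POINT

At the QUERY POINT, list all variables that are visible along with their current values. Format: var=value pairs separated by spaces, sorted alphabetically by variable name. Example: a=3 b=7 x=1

Answer: b=46 c=46

Derivation:
Step 1: declare c=46 at depth 0
Step 2: declare b=(read c)=46 at depth 0
Step 3: enter scope (depth=1)
Step 4: declare a=71 at depth 1
Step 5: declare d=17 at depth 1
Step 6: declare a=(read b)=46 at depth 1
Step 7: enter scope (depth=2)
Step 8: declare a=(read b)=46 at depth 2
Step 9: declare d=(read c)=46 at depth 2
Step 10: declare a=43 at depth 2
Step 11: exit scope (depth=1)
Step 12: exit scope (depth=0)
Visible at query point: b=46 c=46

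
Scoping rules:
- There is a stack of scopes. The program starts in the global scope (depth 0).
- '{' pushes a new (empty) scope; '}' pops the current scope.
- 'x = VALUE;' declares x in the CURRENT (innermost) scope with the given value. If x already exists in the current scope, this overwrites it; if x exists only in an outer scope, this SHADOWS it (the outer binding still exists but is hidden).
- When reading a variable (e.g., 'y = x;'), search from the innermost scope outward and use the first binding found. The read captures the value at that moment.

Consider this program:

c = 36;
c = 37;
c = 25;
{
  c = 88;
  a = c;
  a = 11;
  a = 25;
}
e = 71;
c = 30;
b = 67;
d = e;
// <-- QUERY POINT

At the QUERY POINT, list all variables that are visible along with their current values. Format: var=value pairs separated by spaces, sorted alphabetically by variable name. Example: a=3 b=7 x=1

Answer: b=67 c=30 d=71 e=71

Derivation:
Step 1: declare c=36 at depth 0
Step 2: declare c=37 at depth 0
Step 3: declare c=25 at depth 0
Step 4: enter scope (depth=1)
Step 5: declare c=88 at depth 1
Step 6: declare a=(read c)=88 at depth 1
Step 7: declare a=11 at depth 1
Step 8: declare a=25 at depth 1
Step 9: exit scope (depth=0)
Step 10: declare e=71 at depth 0
Step 11: declare c=30 at depth 0
Step 12: declare b=67 at depth 0
Step 13: declare d=(read e)=71 at depth 0
Visible at query point: b=67 c=30 d=71 e=71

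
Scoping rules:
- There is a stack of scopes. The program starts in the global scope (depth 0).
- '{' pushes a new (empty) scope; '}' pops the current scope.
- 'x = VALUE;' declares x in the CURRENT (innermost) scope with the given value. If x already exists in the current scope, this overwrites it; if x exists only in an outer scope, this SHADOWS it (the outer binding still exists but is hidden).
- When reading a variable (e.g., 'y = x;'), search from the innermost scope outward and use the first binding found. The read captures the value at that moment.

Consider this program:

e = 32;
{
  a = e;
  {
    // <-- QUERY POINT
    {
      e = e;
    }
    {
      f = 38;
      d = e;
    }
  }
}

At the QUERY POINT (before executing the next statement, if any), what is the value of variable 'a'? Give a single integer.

Answer: 32

Derivation:
Step 1: declare e=32 at depth 0
Step 2: enter scope (depth=1)
Step 3: declare a=(read e)=32 at depth 1
Step 4: enter scope (depth=2)
Visible at query point: a=32 e=32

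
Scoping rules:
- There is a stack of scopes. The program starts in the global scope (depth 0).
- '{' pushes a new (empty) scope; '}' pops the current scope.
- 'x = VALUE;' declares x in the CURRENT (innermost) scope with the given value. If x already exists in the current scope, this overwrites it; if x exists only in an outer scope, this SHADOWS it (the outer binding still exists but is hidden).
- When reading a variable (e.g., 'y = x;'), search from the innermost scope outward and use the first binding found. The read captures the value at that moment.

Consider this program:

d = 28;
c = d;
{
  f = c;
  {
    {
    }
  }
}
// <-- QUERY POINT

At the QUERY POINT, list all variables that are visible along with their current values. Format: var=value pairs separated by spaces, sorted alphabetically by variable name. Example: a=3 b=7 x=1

Step 1: declare d=28 at depth 0
Step 2: declare c=(read d)=28 at depth 0
Step 3: enter scope (depth=1)
Step 4: declare f=(read c)=28 at depth 1
Step 5: enter scope (depth=2)
Step 6: enter scope (depth=3)
Step 7: exit scope (depth=2)
Step 8: exit scope (depth=1)
Step 9: exit scope (depth=0)
Visible at query point: c=28 d=28

Answer: c=28 d=28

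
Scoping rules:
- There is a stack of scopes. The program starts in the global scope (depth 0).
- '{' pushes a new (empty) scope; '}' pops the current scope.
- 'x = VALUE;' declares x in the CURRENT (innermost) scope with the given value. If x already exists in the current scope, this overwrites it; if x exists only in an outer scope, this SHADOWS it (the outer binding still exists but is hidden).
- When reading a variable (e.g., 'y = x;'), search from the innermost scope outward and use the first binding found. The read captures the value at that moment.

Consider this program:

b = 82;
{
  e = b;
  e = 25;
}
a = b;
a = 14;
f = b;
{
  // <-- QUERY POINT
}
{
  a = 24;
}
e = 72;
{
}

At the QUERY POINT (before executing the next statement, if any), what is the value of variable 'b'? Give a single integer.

Step 1: declare b=82 at depth 0
Step 2: enter scope (depth=1)
Step 3: declare e=(read b)=82 at depth 1
Step 4: declare e=25 at depth 1
Step 5: exit scope (depth=0)
Step 6: declare a=(read b)=82 at depth 0
Step 7: declare a=14 at depth 0
Step 8: declare f=(read b)=82 at depth 0
Step 9: enter scope (depth=1)
Visible at query point: a=14 b=82 f=82

Answer: 82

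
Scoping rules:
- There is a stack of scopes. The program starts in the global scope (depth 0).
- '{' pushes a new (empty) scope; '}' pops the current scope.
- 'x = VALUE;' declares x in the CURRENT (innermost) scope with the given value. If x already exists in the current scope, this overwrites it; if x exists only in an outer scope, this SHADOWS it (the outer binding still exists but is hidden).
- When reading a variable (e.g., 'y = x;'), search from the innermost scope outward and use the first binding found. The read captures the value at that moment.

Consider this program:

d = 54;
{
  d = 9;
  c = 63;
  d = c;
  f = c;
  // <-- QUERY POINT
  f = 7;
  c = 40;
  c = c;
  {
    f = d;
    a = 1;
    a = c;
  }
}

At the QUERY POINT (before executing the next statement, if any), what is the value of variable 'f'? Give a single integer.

Answer: 63

Derivation:
Step 1: declare d=54 at depth 0
Step 2: enter scope (depth=1)
Step 3: declare d=9 at depth 1
Step 4: declare c=63 at depth 1
Step 5: declare d=(read c)=63 at depth 1
Step 6: declare f=(read c)=63 at depth 1
Visible at query point: c=63 d=63 f=63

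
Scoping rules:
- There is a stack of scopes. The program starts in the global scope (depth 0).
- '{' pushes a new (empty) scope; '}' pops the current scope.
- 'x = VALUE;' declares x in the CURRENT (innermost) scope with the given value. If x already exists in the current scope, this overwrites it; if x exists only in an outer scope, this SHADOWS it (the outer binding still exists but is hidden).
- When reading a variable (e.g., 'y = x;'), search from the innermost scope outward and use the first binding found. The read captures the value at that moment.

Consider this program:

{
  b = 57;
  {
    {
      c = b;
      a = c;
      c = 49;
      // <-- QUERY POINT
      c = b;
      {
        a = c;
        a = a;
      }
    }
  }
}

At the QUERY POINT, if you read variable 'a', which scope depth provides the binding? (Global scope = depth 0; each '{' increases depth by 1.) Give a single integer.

Answer: 3

Derivation:
Step 1: enter scope (depth=1)
Step 2: declare b=57 at depth 1
Step 3: enter scope (depth=2)
Step 4: enter scope (depth=3)
Step 5: declare c=(read b)=57 at depth 3
Step 6: declare a=(read c)=57 at depth 3
Step 7: declare c=49 at depth 3
Visible at query point: a=57 b=57 c=49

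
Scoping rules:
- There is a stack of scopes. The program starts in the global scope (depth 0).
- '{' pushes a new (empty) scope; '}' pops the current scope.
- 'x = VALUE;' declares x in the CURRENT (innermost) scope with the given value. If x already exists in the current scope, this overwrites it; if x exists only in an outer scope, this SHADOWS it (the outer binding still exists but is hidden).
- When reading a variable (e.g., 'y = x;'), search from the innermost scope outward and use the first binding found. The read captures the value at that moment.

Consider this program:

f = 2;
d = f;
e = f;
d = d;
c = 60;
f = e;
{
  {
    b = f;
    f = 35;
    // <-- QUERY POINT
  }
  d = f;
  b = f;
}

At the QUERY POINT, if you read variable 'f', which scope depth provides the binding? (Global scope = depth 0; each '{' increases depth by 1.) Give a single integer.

Step 1: declare f=2 at depth 0
Step 2: declare d=(read f)=2 at depth 0
Step 3: declare e=(read f)=2 at depth 0
Step 4: declare d=(read d)=2 at depth 0
Step 5: declare c=60 at depth 0
Step 6: declare f=(read e)=2 at depth 0
Step 7: enter scope (depth=1)
Step 8: enter scope (depth=2)
Step 9: declare b=(read f)=2 at depth 2
Step 10: declare f=35 at depth 2
Visible at query point: b=2 c=60 d=2 e=2 f=35

Answer: 2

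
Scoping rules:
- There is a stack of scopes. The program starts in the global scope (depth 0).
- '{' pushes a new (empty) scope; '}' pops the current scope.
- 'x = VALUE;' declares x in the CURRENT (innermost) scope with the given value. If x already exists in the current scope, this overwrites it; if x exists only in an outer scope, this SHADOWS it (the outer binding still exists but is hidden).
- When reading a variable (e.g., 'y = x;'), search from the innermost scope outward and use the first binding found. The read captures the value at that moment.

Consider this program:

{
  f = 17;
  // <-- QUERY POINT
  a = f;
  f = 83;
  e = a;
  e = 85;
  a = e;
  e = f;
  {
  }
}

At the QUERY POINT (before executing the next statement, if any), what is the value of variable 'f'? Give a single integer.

Answer: 17

Derivation:
Step 1: enter scope (depth=1)
Step 2: declare f=17 at depth 1
Visible at query point: f=17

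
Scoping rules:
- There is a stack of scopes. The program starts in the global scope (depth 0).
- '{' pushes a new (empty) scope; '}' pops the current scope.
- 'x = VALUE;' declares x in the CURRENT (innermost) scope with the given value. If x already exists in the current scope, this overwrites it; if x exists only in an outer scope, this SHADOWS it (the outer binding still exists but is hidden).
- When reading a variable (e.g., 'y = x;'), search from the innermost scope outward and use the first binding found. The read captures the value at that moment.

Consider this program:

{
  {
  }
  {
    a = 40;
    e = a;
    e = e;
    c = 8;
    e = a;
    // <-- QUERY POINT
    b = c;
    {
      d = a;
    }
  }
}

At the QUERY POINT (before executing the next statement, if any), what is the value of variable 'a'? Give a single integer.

Answer: 40

Derivation:
Step 1: enter scope (depth=1)
Step 2: enter scope (depth=2)
Step 3: exit scope (depth=1)
Step 4: enter scope (depth=2)
Step 5: declare a=40 at depth 2
Step 6: declare e=(read a)=40 at depth 2
Step 7: declare e=(read e)=40 at depth 2
Step 8: declare c=8 at depth 2
Step 9: declare e=(read a)=40 at depth 2
Visible at query point: a=40 c=8 e=40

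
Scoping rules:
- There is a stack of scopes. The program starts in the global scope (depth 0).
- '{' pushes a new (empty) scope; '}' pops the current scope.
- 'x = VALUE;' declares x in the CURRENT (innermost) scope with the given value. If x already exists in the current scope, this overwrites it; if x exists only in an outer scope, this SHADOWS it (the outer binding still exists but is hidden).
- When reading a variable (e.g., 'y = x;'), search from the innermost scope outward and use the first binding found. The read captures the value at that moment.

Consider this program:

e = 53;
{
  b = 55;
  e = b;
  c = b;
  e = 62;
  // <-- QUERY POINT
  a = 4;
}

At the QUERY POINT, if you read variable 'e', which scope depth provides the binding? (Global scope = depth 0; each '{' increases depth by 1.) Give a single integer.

Step 1: declare e=53 at depth 0
Step 2: enter scope (depth=1)
Step 3: declare b=55 at depth 1
Step 4: declare e=(read b)=55 at depth 1
Step 5: declare c=(read b)=55 at depth 1
Step 6: declare e=62 at depth 1
Visible at query point: b=55 c=55 e=62

Answer: 1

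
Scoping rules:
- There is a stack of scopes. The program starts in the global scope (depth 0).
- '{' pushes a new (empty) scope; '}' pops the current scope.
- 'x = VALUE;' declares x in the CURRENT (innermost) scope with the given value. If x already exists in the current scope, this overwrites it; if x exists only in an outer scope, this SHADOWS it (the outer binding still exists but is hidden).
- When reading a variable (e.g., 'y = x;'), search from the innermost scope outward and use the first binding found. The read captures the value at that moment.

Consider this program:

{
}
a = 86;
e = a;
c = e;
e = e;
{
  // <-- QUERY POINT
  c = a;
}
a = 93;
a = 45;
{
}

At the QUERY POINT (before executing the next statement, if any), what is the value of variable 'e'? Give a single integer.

Step 1: enter scope (depth=1)
Step 2: exit scope (depth=0)
Step 3: declare a=86 at depth 0
Step 4: declare e=(read a)=86 at depth 0
Step 5: declare c=(read e)=86 at depth 0
Step 6: declare e=(read e)=86 at depth 0
Step 7: enter scope (depth=1)
Visible at query point: a=86 c=86 e=86

Answer: 86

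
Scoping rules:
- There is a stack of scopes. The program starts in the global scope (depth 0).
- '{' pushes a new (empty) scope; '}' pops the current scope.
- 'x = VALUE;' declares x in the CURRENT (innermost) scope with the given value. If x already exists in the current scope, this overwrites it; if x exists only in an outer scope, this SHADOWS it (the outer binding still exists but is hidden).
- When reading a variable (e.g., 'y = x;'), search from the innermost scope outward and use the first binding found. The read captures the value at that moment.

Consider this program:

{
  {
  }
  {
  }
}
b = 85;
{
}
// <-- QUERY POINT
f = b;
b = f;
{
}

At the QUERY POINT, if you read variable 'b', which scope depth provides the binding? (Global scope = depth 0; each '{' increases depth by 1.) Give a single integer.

Step 1: enter scope (depth=1)
Step 2: enter scope (depth=2)
Step 3: exit scope (depth=1)
Step 4: enter scope (depth=2)
Step 5: exit scope (depth=1)
Step 6: exit scope (depth=0)
Step 7: declare b=85 at depth 0
Step 8: enter scope (depth=1)
Step 9: exit scope (depth=0)
Visible at query point: b=85

Answer: 0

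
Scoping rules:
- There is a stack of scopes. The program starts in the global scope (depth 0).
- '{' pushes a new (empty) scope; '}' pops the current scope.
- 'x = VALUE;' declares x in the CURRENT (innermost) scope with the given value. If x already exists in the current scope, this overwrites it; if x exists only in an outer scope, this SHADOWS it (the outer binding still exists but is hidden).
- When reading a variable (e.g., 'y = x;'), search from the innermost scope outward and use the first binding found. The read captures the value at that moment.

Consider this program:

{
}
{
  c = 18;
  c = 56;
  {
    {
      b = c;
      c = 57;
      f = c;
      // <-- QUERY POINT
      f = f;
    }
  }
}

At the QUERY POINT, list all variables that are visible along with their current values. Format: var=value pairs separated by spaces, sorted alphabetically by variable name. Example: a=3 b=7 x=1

Answer: b=56 c=57 f=57

Derivation:
Step 1: enter scope (depth=1)
Step 2: exit scope (depth=0)
Step 3: enter scope (depth=1)
Step 4: declare c=18 at depth 1
Step 5: declare c=56 at depth 1
Step 6: enter scope (depth=2)
Step 7: enter scope (depth=3)
Step 8: declare b=(read c)=56 at depth 3
Step 9: declare c=57 at depth 3
Step 10: declare f=(read c)=57 at depth 3
Visible at query point: b=56 c=57 f=57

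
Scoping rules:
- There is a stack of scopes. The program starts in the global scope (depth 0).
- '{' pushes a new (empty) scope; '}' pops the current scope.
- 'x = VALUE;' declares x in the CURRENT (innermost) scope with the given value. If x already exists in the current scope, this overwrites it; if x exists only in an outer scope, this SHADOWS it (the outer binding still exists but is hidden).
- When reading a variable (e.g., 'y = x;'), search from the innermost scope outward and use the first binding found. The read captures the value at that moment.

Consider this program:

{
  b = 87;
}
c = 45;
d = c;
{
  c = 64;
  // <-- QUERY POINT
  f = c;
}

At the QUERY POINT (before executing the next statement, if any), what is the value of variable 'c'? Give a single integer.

Answer: 64

Derivation:
Step 1: enter scope (depth=1)
Step 2: declare b=87 at depth 1
Step 3: exit scope (depth=0)
Step 4: declare c=45 at depth 0
Step 5: declare d=(read c)=45 at depth 0
Step 6: enter scope (depth=1)
Step 7: declare c=64 at depth 1
Visible at query point: c=64 d=45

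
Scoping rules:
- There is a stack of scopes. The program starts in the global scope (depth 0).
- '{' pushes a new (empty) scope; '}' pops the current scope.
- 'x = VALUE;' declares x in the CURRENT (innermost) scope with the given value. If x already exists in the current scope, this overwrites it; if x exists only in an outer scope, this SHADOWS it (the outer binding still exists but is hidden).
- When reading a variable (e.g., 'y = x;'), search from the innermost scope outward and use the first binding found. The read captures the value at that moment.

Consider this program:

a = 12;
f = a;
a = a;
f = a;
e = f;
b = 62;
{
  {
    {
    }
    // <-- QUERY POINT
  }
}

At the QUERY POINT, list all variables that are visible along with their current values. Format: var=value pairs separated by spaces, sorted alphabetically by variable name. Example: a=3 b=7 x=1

Step 1: declare a=12 at depth 0
Step 2: declare f=(read a)=12 at depth 0
Step 3: declare a=(read a)=12 at depth 0
Step 4: declare f=(read a)=12 at depth 0
Step 5: declare e=(read f)=12 at depth 0
Step 6: declare b=62 at depth 0
Step 7: enter scope (depth=1)
Step 8: enter scope (depth=2)
Step 9: enter scope (depth=3)
Step 10: exit scope (depth=2)
Visible at query point: a=12 b=62 e=12 f=12

Answer: a=12 b=62 e=12 f=12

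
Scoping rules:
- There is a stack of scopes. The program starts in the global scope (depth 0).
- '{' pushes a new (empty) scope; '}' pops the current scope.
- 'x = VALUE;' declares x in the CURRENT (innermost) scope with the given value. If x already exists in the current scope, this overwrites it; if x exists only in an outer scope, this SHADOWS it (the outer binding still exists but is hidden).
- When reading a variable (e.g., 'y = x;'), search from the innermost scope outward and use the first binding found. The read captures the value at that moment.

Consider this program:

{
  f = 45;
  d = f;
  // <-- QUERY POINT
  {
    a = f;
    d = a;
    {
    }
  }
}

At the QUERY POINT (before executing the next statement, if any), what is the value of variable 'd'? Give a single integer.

Step 1: enter scope (depth=1)
Step 2: declare f=45 at depth 1
Step 3: declare d=(read f)=45 at depth 1
Visible at query point: d=45 f=45

Answer: 45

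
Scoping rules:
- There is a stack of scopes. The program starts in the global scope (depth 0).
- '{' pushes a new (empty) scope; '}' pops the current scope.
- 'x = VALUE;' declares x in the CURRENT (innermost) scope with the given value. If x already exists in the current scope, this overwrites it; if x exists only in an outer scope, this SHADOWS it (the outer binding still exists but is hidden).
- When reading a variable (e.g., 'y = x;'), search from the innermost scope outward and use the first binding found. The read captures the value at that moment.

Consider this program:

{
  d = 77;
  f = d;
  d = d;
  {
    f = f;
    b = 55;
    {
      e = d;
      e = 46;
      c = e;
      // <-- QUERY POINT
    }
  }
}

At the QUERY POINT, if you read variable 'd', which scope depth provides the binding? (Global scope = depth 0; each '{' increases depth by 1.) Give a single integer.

Step 1: enter scope (depth=1)
Step 2: declare d=77 at depth 1
Step 3: declare f=(read d)=77 at depth 1
Step 4: declare d=(read d)=77 at depth 1
Step 5: enter scope (depth=2)
Step 6: declare f=(read f)=77 at depth 2
Step 7: declare b=55 at depth 2
Step 8: enter scope (depth=3)
Step 9: declare e=(read d)=77 at depth 3
Step 10: declare e=46 at depth 3
Step 11: declare c=(read e)=46 at depth 3
Visible at query point: b=55 c=46 d=77 e=46 f=77

Answer: 1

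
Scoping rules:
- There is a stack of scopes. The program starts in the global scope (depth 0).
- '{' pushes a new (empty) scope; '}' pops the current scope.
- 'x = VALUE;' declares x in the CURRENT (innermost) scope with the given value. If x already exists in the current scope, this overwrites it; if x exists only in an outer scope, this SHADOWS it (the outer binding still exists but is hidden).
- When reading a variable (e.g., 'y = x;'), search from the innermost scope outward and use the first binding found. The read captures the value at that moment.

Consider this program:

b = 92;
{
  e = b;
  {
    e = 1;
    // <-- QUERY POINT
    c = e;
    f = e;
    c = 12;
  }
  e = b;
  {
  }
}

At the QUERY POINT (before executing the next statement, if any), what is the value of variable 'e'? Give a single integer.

Step 1: declare b=92 at depth 0
Step 2: enter scope (depth=1)
Step 3: declare e=(read b)=92 at depth 1
Step 4: enter scope (depth=2)
Step 5: declare e=1 at depth 2
Visible at query point: b=92 e=1

Answer: 1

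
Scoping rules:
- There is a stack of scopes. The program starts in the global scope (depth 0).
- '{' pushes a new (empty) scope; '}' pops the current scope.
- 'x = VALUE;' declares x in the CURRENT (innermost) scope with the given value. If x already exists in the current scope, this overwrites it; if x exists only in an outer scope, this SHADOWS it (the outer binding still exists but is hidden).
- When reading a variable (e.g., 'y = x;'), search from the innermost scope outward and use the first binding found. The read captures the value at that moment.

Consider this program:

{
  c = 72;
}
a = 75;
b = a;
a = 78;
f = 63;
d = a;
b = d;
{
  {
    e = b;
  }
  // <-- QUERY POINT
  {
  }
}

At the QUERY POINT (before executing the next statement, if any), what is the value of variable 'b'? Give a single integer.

Step 1: enter scope (depth=1)
Step 2: declare c=72 at depth 1
Step 3: exit scope (depth=0)
Step 4: declare a=75 at depth 0
Step 5: declare b=(read a)=75 at depth 0
Step 6: declare a=78 at depth 0
Step 7: declare f=63 at depth 0
Step 8: declare d=(read a)=78 at depth 0
Step 9: declare b=(read d)=78 at depth 0
Step 10: enter scope (depth=1)
Step 11: enter scope (depth=2)
Step 12: declare e=(read b)=78 at depth 2
Step 13: exit scope (depth=1)
Visible at query point: a=78 b=78 d=78 f=63

Answer: 78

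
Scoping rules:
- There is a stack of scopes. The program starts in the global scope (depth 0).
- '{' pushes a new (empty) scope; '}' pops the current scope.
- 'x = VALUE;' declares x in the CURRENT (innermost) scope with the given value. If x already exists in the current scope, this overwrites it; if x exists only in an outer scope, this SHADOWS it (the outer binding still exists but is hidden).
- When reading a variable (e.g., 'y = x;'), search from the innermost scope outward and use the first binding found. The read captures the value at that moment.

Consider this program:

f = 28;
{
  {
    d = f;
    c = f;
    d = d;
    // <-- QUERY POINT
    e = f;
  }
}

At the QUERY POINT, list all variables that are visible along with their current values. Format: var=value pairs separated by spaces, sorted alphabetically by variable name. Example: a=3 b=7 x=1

Step 1: declare f=28 at depth 0
Step 2: enter scope (depth=1)
Step 3: enter scope (depth=2)
Step 4: declare d=(read f)=28 at depth 2
Step 5: declare c=(read f)=28 at depth 2
Step 6: declare d=(read d)=28 at depth 2
Visible at query point: c=28 d=28 f=28

Answer: c=28 d=28 f=28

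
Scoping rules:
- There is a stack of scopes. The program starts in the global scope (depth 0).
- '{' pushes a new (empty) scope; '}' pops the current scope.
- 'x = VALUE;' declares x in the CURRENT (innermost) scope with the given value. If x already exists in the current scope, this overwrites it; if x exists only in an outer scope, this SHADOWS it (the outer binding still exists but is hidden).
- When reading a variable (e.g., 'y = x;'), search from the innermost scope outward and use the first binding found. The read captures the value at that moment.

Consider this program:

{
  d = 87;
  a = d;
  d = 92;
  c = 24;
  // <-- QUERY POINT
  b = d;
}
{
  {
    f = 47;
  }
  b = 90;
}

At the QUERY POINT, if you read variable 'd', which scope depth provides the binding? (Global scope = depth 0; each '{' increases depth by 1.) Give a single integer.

Step 1: enter scope (depth=1)
Step 2: declare d=87 at depth 1
Step 3: declare a=(read d)=87 at depth 1
Step 4: declare d=92 at depth 1
Step 5: declare c=24 at depth 1
Visible at query point: a=87 c=24 d=92

Answer: 1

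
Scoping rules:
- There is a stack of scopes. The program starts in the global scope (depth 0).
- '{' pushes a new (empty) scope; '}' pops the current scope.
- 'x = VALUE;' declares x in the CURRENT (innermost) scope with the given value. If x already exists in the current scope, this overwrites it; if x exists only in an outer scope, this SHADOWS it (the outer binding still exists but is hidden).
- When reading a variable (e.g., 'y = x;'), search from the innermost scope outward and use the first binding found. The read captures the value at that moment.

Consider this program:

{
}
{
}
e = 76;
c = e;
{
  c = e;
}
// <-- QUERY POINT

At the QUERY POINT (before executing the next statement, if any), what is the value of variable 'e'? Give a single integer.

Step 1: enter scope (depth=1)
Step 2: exit scope (depth=0)
Step 3: enter scope (depth=1)
Step 4: exit scope (depth=0)
Step 5: declare e=76 at depth 0
Step 6: declare c=(read e)=76 at depth 0
Step 7: enter scope (depth=1)
Step 8: declare c=(read e)=76 at depth 1
Step 9: exit scope (depth=0)
Visible at query point: c=76 e=76

Answer: 76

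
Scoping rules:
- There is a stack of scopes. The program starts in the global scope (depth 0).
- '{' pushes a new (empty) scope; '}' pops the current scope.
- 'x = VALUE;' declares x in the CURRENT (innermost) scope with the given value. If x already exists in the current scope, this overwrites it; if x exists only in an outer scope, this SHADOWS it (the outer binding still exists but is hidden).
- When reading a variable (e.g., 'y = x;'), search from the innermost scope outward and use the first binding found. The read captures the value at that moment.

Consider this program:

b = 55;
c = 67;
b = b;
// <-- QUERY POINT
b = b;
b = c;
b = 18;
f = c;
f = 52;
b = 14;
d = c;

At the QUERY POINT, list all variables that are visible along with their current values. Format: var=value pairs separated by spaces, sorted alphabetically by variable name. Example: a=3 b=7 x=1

Answer: b=55 c=67

Derivation:
Step 1: declare b=55 at depth 0
Step 2: declare c=67 at depth 0
Step 3: declare b=(read b)=55 at depth 0
Visible at query point: b=55 c=67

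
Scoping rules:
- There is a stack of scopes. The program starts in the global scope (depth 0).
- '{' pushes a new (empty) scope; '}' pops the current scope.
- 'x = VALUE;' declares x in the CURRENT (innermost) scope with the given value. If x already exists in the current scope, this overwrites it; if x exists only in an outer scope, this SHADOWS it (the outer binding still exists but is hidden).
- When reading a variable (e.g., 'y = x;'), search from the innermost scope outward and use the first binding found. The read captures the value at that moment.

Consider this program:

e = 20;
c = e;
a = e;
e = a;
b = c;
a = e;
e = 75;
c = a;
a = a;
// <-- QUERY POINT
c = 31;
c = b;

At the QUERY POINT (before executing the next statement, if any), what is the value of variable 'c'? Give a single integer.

Step 1: declare e=20 at depth 0
Step 2: declare c=(read e)=20 at depth 0
Step 3: declare a=(read e)=20 at depth 0
Step 4: declare e=(read a)=20 at depth 0
Step 5: declare b=(read c)=20 at depth 0
Step 6: declare a=(read e)=20 at depth 0
Step 7: declare e=75 at depth 0
Step 8: declare c=(read a)=20 at depth 0
Step 9: declare a=(read a)=20 at depth 0
Visible at query point: a=20 b=20 c=20 e=75

Answer: 20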